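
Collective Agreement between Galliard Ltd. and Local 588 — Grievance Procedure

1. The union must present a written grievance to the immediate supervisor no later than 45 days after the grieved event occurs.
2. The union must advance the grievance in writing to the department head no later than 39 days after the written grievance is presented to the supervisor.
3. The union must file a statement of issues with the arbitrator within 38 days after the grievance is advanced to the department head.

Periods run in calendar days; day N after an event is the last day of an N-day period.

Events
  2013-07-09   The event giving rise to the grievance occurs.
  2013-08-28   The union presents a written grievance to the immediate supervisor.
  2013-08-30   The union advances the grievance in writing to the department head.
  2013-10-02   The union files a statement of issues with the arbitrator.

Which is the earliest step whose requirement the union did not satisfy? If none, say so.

Step 1

(1) due by 2013-07-09 + 45 days = 2013-08-23; done 2013-08-28 — 5 days late.
The analysis stops there.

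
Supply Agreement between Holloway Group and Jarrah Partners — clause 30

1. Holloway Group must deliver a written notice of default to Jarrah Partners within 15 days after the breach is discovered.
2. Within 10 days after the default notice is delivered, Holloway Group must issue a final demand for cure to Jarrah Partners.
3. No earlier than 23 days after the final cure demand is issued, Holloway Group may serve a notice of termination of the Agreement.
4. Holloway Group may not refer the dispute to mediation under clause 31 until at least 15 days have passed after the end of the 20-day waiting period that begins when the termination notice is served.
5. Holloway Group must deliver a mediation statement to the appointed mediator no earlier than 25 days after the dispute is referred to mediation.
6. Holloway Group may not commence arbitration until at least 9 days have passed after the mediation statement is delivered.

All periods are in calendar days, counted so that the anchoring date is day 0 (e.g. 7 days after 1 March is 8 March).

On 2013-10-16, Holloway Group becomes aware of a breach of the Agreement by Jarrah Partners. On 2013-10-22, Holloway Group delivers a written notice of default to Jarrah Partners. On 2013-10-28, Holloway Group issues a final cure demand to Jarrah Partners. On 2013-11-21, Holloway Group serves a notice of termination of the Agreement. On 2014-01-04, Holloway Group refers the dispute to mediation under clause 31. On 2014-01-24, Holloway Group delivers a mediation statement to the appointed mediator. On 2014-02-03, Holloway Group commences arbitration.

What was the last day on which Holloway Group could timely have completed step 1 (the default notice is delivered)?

Step 1 runs from 2013-10-16, when the breach is discovered. 15 days after 2013-10-16 is 2013-10-31.

2013-10-31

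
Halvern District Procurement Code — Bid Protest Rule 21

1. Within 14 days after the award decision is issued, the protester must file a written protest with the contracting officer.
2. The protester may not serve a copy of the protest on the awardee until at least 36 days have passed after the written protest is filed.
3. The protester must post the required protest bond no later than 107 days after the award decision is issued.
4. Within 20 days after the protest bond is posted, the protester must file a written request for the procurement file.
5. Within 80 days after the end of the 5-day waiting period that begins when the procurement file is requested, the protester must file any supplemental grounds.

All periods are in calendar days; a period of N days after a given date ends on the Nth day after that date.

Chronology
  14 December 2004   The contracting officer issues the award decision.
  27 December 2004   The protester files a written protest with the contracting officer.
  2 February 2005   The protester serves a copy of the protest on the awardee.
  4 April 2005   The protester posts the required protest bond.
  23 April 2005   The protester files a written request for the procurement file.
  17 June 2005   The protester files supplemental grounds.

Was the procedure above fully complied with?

No

Step 1: 14 days after 14 December 2004 (when the award decision is issued) is 28 December 2004; done 27 December 2004 — timely.
Step 2: the earliest permitted date is 36 days after 27 December 2004 (when the written protest is filed), i.e. 1 February 2005; done 2 February 2005 — permitted.
Step 3: 107 days after 14 December 2004 (when the award decision is issued) is 31 March 2005; 4 April 2005 misses that deadline by 4 days.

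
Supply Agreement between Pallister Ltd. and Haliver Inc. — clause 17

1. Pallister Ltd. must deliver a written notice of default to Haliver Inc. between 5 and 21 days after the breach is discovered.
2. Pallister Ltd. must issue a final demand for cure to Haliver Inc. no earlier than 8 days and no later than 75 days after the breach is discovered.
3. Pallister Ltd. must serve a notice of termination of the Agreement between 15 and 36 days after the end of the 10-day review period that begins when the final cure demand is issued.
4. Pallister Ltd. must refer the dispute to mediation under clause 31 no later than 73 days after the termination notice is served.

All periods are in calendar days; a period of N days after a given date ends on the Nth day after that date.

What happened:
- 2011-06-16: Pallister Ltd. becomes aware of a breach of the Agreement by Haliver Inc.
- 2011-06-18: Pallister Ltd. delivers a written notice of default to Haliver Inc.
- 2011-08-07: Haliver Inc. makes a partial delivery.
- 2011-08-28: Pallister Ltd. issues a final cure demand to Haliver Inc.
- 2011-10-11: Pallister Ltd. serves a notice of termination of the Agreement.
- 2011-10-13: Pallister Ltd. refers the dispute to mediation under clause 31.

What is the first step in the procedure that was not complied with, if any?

Step 1

(1) the permitted window runs from 2011-06-16 + 5 = 2011-06-21 to 2011-06-16 + 21 = 2011-07-07; 2011-06-18 is 3 days too early.
The procedure was therefore not followed at step 1.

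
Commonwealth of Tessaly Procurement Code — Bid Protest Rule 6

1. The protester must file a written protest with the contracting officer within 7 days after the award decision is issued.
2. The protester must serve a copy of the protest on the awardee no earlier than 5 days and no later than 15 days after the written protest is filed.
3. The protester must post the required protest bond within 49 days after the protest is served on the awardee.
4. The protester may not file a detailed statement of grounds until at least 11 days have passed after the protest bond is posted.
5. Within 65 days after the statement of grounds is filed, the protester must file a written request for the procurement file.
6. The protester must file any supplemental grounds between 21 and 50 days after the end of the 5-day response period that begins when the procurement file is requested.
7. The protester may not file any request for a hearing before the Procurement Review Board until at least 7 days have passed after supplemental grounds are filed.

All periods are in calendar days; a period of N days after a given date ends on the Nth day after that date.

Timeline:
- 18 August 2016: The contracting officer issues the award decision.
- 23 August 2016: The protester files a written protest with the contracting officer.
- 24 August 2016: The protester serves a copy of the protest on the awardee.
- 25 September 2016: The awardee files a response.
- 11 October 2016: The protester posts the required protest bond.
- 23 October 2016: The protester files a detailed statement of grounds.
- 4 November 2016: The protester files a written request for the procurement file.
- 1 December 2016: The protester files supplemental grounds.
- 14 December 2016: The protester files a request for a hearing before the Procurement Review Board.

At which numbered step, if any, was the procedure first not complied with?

Step 2

(1) due by 18 August 2016 + 7 days = 25 August 2016; completed 23 August 2016, before the deadline.
(2) the permitted window runs from 23 August 2016 + 5 = 28 August 2016 to 23 August 2016 + 15 = 7 September 2016; 24 August 2016 is 4 days too early.
Later steps need not be reached.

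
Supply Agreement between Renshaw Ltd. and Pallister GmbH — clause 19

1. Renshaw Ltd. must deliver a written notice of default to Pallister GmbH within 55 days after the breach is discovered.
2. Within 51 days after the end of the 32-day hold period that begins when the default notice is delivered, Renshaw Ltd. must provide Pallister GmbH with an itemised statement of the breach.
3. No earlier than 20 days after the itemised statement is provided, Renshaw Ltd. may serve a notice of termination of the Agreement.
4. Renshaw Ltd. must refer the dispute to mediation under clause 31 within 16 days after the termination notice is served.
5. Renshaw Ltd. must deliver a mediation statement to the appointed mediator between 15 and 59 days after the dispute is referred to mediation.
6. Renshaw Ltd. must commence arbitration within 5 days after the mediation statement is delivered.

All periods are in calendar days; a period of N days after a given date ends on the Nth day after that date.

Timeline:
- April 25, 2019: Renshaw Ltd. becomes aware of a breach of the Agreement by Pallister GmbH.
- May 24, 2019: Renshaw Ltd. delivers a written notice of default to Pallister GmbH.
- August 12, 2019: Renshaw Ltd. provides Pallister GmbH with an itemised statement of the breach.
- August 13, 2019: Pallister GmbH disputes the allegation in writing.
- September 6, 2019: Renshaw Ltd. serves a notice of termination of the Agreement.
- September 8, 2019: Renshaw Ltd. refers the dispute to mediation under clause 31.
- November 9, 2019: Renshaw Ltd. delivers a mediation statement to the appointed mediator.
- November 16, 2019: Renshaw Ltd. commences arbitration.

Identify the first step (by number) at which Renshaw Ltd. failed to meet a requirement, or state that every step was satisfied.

Step 1 — counting 55 days from April 25, 2019 (when the breach is discovered) gives a deadline of June 19, 2019; completed May 24, 2019, before the deadline.
Step 2 — counting 51 days from June 25, 2019 (end of the 32-day hold period, which began when the default notice is delivered on May 24, 2019) gives a deadline of August 15, 2019; done August 12, 2019 — timely.
Step 3 — must wait 20 days from August 12, 2019 (when the itemised statement is provided), so not before September 1, 2019; September 6, 2019 is on or after that date.
Step 4 — counting 16 days from September 6, 2019 (when the termination notice is served) gives a deadline of September 22, 2019; done September 8, 2019 — timely.
Step 5 — 15 and 59 days from September 8, 2019 (when the dispute is referred to mediation) are September 23, 2019 and November 6, 2019 respectively; November 9, 2019 is 3 days past the end of the window.

Step 5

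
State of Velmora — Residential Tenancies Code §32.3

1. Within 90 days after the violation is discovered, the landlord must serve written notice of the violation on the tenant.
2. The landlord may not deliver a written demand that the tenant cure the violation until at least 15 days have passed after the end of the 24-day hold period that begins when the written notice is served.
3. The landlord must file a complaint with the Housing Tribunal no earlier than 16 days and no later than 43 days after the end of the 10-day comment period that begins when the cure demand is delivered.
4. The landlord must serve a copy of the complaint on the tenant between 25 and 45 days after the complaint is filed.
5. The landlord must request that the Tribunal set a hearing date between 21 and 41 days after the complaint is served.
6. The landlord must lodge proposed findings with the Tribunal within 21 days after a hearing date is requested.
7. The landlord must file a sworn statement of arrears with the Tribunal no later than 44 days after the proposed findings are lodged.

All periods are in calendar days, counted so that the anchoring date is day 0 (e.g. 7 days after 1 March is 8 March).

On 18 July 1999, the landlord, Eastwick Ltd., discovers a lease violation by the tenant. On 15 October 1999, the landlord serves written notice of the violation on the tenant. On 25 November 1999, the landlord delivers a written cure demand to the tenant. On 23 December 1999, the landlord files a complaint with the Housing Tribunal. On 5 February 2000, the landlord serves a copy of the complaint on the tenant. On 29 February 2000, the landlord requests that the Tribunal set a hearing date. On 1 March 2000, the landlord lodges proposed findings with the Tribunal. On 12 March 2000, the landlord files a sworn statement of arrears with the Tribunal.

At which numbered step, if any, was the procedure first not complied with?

(1) due by 18 July 1999 + 90 days = 16 October 1999; done 15 October 1999 — timely.
(2) permitted from 8 November 1999 + 15 days = 23 November 1999 onward; done 25 November 1999, after the minimum wait.
(3) the permitted window runs from 5 December 1999 + 16 = 21 December 1999 to 5 December 1999 + 43 = 17 January 2000; 23 December 1999 falls inside that range.
(4) the permitted window runs from 23 December 1999 + 25 = 17 January 2000 to 23 December 1999 + 45 = 6 February 2000; 5 February 2000 falls inside that range.
(5) the permitted window runs from 5 February 2000 + 21 = 26 February 2000 to 5 February 2000 + 41 = 17 March 2000; done 29 February 2000 — within the window.
(6) due by 29 February 2000 + 21 days = 21 March 2000; 1 March 2000 is within that limit.
(7) due by 1 March 2000 + 44 days = 14 April 2000; completed 12 March 2000, before the deadline.

None — every step was satisfied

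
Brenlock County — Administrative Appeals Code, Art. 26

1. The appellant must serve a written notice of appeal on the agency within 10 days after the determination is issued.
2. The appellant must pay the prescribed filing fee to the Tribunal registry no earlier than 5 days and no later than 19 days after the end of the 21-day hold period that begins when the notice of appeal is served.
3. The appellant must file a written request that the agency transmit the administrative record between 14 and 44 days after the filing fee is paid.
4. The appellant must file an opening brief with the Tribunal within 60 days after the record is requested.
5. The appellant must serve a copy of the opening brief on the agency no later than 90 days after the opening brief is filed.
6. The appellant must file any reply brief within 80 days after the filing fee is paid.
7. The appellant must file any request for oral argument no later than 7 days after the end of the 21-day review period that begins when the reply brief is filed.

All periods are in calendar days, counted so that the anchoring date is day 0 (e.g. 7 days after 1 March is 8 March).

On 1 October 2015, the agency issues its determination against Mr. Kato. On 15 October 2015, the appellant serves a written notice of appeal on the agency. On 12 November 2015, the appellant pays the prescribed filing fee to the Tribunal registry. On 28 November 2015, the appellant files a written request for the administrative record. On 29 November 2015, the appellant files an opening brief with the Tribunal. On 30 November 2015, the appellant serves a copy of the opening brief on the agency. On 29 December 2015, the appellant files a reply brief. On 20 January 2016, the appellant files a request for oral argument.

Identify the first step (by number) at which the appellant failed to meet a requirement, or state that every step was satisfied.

Step 1

Step 1: 10 days after 1 October 2015 (when the determination is issued) is 11 October 2015; done 15 October 2015 — 4 days late.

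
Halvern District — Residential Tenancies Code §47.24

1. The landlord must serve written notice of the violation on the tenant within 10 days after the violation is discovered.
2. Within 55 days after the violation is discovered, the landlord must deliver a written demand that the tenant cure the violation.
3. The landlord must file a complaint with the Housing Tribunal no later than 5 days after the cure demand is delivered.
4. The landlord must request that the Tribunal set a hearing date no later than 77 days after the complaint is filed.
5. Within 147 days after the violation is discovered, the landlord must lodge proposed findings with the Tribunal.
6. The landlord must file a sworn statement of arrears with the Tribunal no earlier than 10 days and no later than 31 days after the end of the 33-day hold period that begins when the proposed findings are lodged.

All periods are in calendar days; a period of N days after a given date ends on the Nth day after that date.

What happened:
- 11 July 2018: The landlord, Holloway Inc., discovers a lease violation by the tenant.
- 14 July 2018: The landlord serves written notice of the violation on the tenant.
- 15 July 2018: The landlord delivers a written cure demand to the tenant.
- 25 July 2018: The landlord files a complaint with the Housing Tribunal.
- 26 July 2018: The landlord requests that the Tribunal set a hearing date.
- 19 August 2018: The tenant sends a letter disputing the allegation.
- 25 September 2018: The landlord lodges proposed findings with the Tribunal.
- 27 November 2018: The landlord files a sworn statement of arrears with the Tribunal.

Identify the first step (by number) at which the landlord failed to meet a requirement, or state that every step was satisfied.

Step 3

(1) due by 11 July 2018 + 10 days = 21 July 2018; done 14 July 2018 — timely.
(2) due by 11 July 2018 + 55 days = 4 September 2018; done 15 July 2018 — timely.
(3) due by 15 July 2018 + 5 days = 20 July 2018; done 25 July 2018 — 5 days late.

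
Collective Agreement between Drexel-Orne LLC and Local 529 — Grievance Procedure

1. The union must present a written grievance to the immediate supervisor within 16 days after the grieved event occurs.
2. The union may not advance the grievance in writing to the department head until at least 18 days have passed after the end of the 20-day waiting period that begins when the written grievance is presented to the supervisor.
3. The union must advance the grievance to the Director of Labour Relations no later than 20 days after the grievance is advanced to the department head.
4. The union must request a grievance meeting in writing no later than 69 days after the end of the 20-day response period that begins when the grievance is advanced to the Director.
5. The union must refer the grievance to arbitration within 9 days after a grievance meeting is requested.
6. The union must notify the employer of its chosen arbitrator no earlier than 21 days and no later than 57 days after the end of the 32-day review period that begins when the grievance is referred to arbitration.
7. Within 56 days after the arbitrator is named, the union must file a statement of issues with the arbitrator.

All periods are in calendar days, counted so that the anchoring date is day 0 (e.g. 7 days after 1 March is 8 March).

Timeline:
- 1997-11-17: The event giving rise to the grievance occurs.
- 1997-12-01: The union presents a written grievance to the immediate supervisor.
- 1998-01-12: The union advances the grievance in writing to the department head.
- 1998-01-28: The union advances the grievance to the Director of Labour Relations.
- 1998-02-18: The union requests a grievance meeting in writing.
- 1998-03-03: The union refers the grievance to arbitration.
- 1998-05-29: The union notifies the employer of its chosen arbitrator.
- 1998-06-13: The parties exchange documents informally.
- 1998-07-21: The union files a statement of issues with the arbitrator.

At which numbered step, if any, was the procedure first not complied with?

(1) due by 1997-11-17 + 16 days = 1997-12-03; done 1997-12-01 — timely.
(2) permitted from 1997-12-21 + 18 days = 1998-01-08 onward; done 1998-01-12 — permitted.
(3) due by 1998-01-12 + 20 days = 1998-02-01; done 1998-01-28 — timely.
(4) due by 1998-02-17 + 69 days = 1998-04-27; completed 1998-02-18, before the deadline.
(5) due by 1998-02-18 + 9 days = 1998-02-27; not done until 1998-03-03, 4 days after the deadline.
No need to go further; step 5 was not satisfied.

Step 5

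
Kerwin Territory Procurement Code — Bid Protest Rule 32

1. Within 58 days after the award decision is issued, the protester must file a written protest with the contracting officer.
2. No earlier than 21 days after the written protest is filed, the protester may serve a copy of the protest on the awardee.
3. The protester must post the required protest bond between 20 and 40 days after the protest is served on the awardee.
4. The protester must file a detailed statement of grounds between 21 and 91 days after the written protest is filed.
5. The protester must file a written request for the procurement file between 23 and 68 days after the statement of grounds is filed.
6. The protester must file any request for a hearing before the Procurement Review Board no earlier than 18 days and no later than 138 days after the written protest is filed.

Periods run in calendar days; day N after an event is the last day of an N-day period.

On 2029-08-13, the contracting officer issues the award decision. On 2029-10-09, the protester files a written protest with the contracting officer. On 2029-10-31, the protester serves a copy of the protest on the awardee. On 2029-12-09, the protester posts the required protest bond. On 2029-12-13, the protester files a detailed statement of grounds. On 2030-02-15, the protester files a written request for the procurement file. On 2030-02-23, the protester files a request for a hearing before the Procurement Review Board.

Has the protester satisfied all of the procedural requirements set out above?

Step 1: 58 days after 2029-08-13 (when the award decision is issued) is 2029-10-10; done 2029-10-09 — timely.
Step 2: the earliest permitted date is 21 days after 2029-10-09 (when the written protest is filed), i.e. 2029-10-30; done 2029-10-31 — permitted.
Step 3: the window is 20–40 days after 2029-10-31 (when the protest is served on the awardee), so 2029-11-20 through 2029-12-10; done 2029-12-09 — within the window.
Step 4: the window is 21–91 days after 2029-10-09 (when the written protest is filed), so 2029-10-30 through 2030-01-08; done 2029-12-13 — within the window.
Step 5: the window is 23–68 days after 2029-12-13 (when the statement of grounds is filed), so 2030-01-05 through 2030-02-19; 2030-02-15 falls inside that range.
Step 6: the window is 18–138 days after 2029-10-09 (when the written protest is filed), so 2029-10-27 through 2030-02-24; done 2030-02-23, which is between those dates.

Yes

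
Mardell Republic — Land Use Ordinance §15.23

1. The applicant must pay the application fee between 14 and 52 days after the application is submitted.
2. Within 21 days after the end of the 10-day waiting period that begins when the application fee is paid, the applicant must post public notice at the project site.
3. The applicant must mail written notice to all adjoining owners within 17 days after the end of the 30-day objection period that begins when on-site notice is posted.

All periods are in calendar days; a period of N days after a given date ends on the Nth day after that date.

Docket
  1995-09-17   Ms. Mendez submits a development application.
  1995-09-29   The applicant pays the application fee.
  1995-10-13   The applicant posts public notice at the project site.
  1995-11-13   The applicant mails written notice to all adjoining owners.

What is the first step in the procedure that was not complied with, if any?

(1) the permitted window runs from 1995-09-17 + 14 = 1995-10-01 to 1995-09-17 + 52 = 1995-11-08; done 1995-09-29 — 2 days before the window opened.

Step 1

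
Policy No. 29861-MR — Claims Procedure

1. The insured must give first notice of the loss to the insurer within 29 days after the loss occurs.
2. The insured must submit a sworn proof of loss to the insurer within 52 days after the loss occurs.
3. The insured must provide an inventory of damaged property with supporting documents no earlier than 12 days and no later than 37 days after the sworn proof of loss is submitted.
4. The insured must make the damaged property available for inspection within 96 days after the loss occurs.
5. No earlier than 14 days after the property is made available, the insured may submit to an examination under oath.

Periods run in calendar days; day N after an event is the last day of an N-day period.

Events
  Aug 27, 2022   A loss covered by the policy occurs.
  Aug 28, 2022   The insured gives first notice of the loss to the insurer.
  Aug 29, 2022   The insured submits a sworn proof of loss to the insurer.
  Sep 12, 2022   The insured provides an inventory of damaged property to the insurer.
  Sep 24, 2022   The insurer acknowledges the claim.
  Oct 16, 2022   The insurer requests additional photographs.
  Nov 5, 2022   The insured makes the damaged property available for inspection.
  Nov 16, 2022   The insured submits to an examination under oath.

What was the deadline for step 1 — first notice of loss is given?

Step 1 runs from Aug 27, 2022, when the loss occurs. 29 days after Aug 27, 2022 is Sep 25, 2022.

Sep 25, 2022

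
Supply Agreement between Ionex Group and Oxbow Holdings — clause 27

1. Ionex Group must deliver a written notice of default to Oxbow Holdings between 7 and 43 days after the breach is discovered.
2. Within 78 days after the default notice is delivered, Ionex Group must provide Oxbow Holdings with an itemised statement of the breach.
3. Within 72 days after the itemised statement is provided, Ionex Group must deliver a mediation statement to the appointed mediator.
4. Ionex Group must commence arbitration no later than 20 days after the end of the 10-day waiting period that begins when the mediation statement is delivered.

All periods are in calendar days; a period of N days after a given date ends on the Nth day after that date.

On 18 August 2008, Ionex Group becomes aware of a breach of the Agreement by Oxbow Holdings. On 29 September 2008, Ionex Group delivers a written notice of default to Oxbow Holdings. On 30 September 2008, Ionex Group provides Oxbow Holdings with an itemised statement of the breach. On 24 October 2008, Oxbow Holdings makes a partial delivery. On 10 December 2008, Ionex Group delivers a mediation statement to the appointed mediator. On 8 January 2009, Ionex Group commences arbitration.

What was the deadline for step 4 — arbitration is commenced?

The mediation statement is delivered on 10 December 2008; the 10-day waiting period therefore ends 20 December 2008, and step 4 runs from that date. 20 days after 20 December 2008 is 9 January 2009.

9 January 2009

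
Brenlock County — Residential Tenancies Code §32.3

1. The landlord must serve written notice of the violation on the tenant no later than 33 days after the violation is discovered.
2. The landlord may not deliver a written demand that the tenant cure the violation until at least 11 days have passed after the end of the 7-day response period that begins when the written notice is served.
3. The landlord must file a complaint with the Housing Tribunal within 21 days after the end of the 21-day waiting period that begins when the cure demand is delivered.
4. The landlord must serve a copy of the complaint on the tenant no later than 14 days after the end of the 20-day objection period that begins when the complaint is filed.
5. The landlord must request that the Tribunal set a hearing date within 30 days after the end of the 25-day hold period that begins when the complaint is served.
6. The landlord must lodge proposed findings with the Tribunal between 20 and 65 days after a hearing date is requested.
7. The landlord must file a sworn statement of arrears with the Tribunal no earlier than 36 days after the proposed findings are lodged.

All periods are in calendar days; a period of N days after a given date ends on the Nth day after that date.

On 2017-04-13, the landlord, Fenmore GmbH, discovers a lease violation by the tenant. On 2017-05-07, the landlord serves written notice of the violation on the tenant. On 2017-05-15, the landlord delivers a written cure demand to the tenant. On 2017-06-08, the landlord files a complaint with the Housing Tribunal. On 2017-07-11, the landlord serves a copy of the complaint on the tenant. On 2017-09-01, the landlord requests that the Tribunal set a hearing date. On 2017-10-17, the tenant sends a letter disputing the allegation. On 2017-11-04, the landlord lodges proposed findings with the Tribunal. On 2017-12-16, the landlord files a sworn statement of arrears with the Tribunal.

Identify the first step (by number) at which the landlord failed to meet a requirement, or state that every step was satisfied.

Step 2

Step 1: 33 days after 2017-04-13 (when the violation is discovered) is 2017-05-16; done 2017-05-07 — timely.
Step 2: the earliest permitted date is 11 days after 2017-05-14 (end of the 7-day response period, which began when the written notice is served on 2017-05-07), i.e. 2017-05-25; done 2017-05-15 — 10 days too early.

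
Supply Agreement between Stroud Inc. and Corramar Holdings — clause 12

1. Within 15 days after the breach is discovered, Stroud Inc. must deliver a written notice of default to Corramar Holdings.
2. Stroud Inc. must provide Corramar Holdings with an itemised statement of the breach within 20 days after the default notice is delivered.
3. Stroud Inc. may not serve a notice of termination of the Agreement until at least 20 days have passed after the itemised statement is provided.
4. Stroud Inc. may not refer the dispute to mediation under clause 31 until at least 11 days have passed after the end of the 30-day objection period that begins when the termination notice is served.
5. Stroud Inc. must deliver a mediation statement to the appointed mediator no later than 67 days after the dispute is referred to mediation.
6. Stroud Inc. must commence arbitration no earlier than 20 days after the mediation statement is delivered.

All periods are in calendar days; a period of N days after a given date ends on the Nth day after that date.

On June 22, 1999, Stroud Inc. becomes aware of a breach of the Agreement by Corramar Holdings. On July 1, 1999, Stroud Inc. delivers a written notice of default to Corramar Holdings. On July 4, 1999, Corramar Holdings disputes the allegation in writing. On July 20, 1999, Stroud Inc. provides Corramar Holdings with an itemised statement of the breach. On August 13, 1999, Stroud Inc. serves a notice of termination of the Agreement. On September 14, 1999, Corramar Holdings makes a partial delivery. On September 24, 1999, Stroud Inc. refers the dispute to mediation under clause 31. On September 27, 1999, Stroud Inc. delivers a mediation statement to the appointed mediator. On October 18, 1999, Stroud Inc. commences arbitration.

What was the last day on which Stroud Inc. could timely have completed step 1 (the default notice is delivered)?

July 7, 1999

Step 1 runs from June 22, 1999, when the breach is discovered. 15 days after June 22, 1999 is July 7, 1999.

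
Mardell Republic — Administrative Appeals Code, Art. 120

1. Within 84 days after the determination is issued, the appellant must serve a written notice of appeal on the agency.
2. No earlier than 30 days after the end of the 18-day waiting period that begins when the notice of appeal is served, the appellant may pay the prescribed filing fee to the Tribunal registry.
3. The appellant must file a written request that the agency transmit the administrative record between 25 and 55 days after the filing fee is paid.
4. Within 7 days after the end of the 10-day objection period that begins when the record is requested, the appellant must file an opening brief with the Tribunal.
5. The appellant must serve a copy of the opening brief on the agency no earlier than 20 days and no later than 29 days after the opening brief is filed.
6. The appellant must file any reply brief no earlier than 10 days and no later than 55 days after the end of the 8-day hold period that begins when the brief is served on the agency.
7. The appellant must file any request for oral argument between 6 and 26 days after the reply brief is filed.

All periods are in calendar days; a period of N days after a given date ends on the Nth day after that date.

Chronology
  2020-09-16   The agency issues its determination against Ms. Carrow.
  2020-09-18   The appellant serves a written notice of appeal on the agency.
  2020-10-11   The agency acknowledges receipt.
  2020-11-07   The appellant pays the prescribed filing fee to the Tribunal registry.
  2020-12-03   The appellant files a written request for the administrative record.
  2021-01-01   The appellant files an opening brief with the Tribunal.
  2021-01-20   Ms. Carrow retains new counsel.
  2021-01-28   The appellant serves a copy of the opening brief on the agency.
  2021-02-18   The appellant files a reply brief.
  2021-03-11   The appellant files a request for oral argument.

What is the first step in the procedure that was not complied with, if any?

(1) due by 2020-09-16 + 84 days = 2020-12-09; completed 2020-09-18, before the deadline.
(2) permitted from 2020-10-06 + 30 days = 2020-11-05 onward; done 2020-11-07 — permitted.
(3) the permitted window runs from 2020-11-07 + 25 = 2020-12-02 to 2020-11-07 + 55 = 2021-01-01; done 2020-12-03 — within the window.
(4) due by 2020-12-13 + 7 days = 2020-12-20; 2021-01-01 misses that deadline by 12 days.

Step 4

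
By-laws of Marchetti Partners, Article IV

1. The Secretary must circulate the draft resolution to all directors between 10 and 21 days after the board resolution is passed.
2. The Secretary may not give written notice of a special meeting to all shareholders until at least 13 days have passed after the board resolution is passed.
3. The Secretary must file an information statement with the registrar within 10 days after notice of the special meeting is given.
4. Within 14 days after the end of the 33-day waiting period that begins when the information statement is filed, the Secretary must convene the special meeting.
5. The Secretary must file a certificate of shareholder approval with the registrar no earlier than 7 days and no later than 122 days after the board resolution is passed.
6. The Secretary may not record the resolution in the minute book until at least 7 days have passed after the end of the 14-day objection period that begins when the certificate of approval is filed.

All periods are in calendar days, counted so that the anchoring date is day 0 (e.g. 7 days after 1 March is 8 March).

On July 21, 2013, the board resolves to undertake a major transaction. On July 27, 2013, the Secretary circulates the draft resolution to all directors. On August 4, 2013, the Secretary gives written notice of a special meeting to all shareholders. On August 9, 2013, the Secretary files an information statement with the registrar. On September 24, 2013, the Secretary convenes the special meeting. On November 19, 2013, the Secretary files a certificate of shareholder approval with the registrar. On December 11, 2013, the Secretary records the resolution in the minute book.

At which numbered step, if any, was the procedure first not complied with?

Step 1 — 10 and 21 days from July 21, 2013 (when the board resolution is passed) are July 31, 2013 and August 11, 2013 respectively; July 27, 2013 is 4 days too early.
That is the first point of non-compliance.

Step 1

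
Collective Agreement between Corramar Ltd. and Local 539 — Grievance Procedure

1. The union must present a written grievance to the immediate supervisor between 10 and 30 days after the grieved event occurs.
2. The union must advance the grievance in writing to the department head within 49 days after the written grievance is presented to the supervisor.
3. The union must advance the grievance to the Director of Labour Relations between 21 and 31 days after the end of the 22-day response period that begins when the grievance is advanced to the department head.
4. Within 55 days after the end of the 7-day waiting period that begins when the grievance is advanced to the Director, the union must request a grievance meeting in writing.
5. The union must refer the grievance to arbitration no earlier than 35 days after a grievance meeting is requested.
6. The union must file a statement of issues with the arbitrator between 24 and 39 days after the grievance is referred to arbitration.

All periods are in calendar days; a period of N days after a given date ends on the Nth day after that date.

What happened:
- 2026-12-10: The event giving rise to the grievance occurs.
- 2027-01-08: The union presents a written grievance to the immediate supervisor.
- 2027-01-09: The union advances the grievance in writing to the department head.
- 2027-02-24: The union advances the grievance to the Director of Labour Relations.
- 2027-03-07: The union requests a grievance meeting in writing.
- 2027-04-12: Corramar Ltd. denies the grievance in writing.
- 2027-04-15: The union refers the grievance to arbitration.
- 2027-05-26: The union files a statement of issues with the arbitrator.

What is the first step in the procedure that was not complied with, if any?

(1) the permitted window runs from 2026-12-10 + 10 = 2026-12-20 to 2026-12-10 + 30 = 2027-01-09; done 2027-01-08 — within the window.
(2) due by 2027-01-08 + 49 days = 2027-02-26; completed 2027-01-09, before the deadline.
(3) the permitted window runs from 2027-01-31 + 21 = 2027-02-21 to 2027-01-31 + 31 = 2027-03-03; 2027-02-24 falls inside that range.
(4) due by 2027-03-03 + 55 days = 2027-04-27; 2027-03-07 is within that limit.
(5) permitted from 2027-03-07 + 35 days = 2027-04-11 onward; done 2027-04-15, after the minimum wait.
(6) the permitted window runs from 2027-04-15 + 24 = 2027-05-09 to 2027-04-15 + 39 = 2027-05-24; done 2027-05-26 — 2 days after the window closed.
That is the first point of non-compliance.

Step 6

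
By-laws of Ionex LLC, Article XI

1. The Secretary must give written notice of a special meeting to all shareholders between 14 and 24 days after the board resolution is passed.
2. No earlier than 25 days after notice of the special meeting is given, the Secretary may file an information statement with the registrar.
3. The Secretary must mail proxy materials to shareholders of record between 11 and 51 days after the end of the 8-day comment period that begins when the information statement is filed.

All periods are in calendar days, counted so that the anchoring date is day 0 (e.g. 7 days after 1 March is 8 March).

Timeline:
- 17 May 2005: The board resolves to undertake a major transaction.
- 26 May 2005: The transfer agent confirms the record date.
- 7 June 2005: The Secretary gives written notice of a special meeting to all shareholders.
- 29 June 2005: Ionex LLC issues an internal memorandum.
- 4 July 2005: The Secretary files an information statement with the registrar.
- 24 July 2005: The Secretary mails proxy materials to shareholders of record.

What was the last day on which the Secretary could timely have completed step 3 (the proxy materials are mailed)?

1 September 2005

The information statement is filed on 4 July 2005; the 8-day comment period therefore ends 12 July 2005, and step 3 runs from that date. The window is 11–51 days after 12 July 2005; it closes on 1 September 2005.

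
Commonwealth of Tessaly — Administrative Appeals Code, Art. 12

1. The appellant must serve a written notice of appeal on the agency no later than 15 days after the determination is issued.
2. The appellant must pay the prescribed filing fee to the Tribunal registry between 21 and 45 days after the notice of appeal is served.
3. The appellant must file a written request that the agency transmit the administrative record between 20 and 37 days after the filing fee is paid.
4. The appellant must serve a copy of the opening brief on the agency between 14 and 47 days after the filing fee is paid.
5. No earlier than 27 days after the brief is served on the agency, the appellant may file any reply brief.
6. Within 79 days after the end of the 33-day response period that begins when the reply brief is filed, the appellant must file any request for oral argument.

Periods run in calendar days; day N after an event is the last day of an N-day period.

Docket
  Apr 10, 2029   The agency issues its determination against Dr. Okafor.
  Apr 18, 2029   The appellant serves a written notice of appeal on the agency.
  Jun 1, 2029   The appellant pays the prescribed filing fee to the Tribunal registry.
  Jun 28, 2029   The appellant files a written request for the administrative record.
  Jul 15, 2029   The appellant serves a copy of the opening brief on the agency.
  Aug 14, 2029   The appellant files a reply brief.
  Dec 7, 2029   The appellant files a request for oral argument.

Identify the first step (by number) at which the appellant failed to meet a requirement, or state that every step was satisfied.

Step 1: 15 days after Apr 10, 2029 (when the determination is issued) is Apr 25, 2029; done Apr 18, 2029 — timely.
Step 2: the window is 21–45 days after Apr 18, 2029 (when the notice of appeal is served), so May 9, 2029 through Jun 2, 2029; done Jun 1, 2029, which is between those dates.
Step 3: the window is 20–37 days after Jun 1, 2029 (when the filing fee is paid), so Jun 21, 2029 through Jul 8, 2029; done Jun 28, 2029 — within the window.
Step 4: the window is 14–47 days after Jun 1, 2029 (when the filing fee is paid), so Jun 15, 2029 through Jul 18, 2029; done Jul 15, 2029 — within the window.
Step 5: the earliest permitted date is 27 days after Jul 15, 2029 (when the brief is served on the agency), i.e. Aug 11, 2029; done Aug 14, 2029, after the minimum wait.
Step 6: 79 days after Sep 16, 2029 (end of the 33-day response period, which began when the reply brief is filed on Aug 14, 2029) is Dec 4, 2029; not done until Dec 7, 2029, 3 days after the deadline.

Step 6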